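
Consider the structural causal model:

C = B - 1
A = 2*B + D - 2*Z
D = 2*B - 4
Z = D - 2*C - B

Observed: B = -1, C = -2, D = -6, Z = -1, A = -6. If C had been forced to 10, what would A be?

do(C=10) replaces the equation C = B - 1 with the constant C = 10.
D = 2*B - 4  [with B=-1]  = -6
Z = D - 2*C - B  [with D=-6, C=10, B=-1]  = -25
A = 2*B + D - 2*Z  [with B=-1, D=-6, Z=-25]  = 42

42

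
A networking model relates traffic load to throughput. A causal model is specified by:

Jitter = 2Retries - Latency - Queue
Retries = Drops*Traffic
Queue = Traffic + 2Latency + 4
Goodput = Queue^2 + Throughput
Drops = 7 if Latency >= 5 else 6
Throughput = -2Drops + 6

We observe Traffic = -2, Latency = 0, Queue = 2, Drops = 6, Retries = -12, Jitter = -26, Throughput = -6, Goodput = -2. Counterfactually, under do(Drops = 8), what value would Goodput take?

-6

do(Drops=8) replaces the equation Drops = 7 if Latency >= 5 else 6 with the constant Drops = 8.
Queue = Traffic + 2Latency + 4  [with Traffic=-2, Latency=0]  = 2
Throughput = -2Drops + 6  [with Drops=8]  = -10
Goodput = Queue^2 + Throughput  [with Queue=2, Throughput=-10]  = -6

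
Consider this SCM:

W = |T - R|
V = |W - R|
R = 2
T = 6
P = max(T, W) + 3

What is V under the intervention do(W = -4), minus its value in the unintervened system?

4

The intervention breaks the incoming arrows to W: W = |T - R| no longer applies, and W = -4.
V = |W - R|  [with W=-4, R=2]  = 6
Without intervention: W = |T - R|  [with T=6, R=2]  = 4; V = |W - R|  [with W=4, R=2]  = 2.
Change = 6 − 2 = 4.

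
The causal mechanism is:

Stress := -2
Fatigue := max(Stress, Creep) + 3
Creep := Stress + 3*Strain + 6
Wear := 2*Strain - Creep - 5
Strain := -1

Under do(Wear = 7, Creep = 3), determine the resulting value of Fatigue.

6

The joint intervention fixes Wear = 7, Creep = 3, removing each variable's own equation.
Fatigue = max(Stress, Creep) + 3  [with Stress=-2, Creep=3]  = 6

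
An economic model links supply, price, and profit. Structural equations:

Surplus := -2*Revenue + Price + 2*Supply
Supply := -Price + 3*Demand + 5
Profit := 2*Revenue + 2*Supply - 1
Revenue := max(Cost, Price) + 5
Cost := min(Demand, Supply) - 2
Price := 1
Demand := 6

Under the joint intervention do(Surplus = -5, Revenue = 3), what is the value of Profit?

Setting Surplus = -5, Revenue = 3 by intervention discards those variables' equations.
Supply = -Price + 3*Demand + 5  [with Price=1, Demand=6]  = 22
Profit = 2*Revenue + 2*Supply - 1  [with Revenue=3, Supply=22]  = 49

49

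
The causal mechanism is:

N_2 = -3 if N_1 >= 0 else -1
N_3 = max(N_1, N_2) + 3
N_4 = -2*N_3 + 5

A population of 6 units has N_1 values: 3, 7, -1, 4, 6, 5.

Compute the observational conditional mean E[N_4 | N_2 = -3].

-11

E[N_4|N_2=-3] averages over only the 5 units with N_2=-3 (N_1 = 3, 7, 4, 6, 5): N_4 = -7, -15, -9, -13, -11, mean -11.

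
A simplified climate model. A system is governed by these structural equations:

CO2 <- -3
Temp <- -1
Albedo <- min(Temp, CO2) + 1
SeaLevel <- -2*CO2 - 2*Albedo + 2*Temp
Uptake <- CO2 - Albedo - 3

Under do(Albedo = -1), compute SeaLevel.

The intervention breaks the incoming arrows to Albedo: Albedo <- min(Temp, CO2) + 1 no longer applies, and Albedo = -1.
SeaLevel = -2*CO2 - 2*Albedo + 2*Temp  [with CO2=-3, Albedo=-1, Temp=-1]  = 6

6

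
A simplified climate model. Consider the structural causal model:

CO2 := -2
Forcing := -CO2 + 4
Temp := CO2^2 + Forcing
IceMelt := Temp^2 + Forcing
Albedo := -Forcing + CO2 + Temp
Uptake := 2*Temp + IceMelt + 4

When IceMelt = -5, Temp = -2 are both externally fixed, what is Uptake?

-5

The joint intervention fixes IceMelt = -5, Temp = -2, removing each variable's own equation.
Uptake = 2*Temp + IceMelt + 4  [with Temp=-2, IceMelt=-5]  = -5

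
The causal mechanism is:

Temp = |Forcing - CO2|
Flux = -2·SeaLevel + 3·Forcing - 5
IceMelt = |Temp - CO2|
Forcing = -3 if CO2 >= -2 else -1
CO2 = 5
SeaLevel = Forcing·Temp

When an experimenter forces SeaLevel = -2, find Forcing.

-3

Under do(SeaLevel=-2), the mechanism SeaLevel = Forcing·Temp is discarded; SeaLevel is fixed at -2.
No directed path runs from SeaLevel to Forcing, so Forcing keeps its natural value.
Forcing = -3 if CO2 >= -2 else -1  [with CO2=5]  = -3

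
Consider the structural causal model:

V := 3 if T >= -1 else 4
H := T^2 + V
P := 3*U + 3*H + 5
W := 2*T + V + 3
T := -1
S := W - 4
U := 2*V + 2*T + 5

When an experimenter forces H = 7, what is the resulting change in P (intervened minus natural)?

The intervention breaks the incoming arrows to H: H := T^2 + V no longer applies, and H = 7.
V = 3 if T >= -1 else 4  [with T=-1]  = 3
U = 2*V + 2*T + 5  [with V=3, T=-1]  = 9
P = 3*U + 3*H + 5  [with U=9, H=7]  = 53
Without intervention: V = 3 if T >= -1 else 4  [with T=-1]  = 3; U = 2*V + 2*T + 5  [with V=3, T=-1]  = 9; H = T^2 + V  [with T=-1, V=3]  = 4; P = 3*U + 3*H + 5  [with U=9, H=4]  = 44.
Change = 53 − 44 = 9.

9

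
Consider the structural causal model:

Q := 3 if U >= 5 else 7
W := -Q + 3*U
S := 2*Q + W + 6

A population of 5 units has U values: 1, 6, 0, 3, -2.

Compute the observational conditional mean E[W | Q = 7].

-5.5

E[W|Q=7] averages over only the 4 units with Q=7 (U = 1, 0, 3, -2): W = -4, -7, 2, -13, mean -5.5.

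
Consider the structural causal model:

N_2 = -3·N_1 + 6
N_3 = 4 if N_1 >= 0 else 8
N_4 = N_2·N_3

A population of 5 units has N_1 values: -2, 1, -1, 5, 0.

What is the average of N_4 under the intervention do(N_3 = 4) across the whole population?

16.8

Every unit gets N_3=4 under the intervention. N_4 values become 48, 12, 36, -36, 24; E[N_4|do(N_3=4)] = 16.8.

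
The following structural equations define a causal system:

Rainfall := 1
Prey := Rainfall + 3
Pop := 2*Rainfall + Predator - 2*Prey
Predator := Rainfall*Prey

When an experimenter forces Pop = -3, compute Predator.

4

Under do(Pop=-3), the mechanism Pop := 2*Rainfall + Predator - 2*Prey is discarded; Pop is fixed at -3.
Since Predator is not a descendant of the intervened variable, it is unaffected.
Prey = Rainfall + 3  [with Rainfall=1]  = 4
Predator = Rainfall*Prey  [with Rainfall=1, Prey=4]  = 4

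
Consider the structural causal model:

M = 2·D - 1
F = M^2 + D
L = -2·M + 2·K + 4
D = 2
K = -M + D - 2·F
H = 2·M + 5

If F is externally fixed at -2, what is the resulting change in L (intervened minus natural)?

52

do(F=-2) replaces the equation F = M^2 + D with the constant F = -2.
M = 2·D - 1  [with D=2]  = 3
K = -M + D - 2·F  [with M=3, D=2, F=-2]  = 3
L = -2·M + 2·K + 4  [with M=3, K=3]  = 4
Without intervention: M = 2·D - 1  [with D=2]  = 3; F = M^2 + D  [with M=3, D=2]  = 11; K = -M + D - 2·F  [with M=3, D=2, F=11]  = -23; L = -2·M + 2·K + 4  [with M=3, K=-23]  = -48.
Change = 4 − (-48) = 52.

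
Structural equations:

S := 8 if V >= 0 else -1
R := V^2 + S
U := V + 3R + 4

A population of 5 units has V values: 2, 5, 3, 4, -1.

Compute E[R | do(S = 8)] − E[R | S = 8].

The intervention sets S=8 in all 5 units regardless of V. Recomputing R per unit gives 12, 33, 17, 24, 9; average 19.
Conditioning on S=8 selects the 4 unit(s) with V ∈ {2, 5, 3, 4}. Their R values: 12, 33, 17, 24. Mean = 21.5.
Difference = 19 − 21.5 = -2.5.

-2.5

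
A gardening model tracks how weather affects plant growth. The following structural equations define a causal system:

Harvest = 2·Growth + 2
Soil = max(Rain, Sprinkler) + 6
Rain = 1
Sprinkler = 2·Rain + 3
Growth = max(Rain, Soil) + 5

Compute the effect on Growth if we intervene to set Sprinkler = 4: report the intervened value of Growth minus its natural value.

Under do(Sprinkler=4), the mechanism Sprinkler = 2·Rain + 3 is discarded; Sprinkler is fixed at 4.
Soil = max(Rain, Sprinkler) + 6  [with Rain=1, Sprinkler=4]  = 10
Growth = max(Rain, Soil) + 5  [with Rain=1, Soil=10]  = 15
Without intervention: Sprinkler = 2·Rain + 3  [with Rain=1]  = 5; Soil = max(Rain, Sprinkler) + 6  [with Rain=1, Sprinkler=5]  = 11; Growth = max(Rain, Soil) + 5  [with Rain=1, Soil=11]  = 16.
Change = 15 − 16 = -1.

-1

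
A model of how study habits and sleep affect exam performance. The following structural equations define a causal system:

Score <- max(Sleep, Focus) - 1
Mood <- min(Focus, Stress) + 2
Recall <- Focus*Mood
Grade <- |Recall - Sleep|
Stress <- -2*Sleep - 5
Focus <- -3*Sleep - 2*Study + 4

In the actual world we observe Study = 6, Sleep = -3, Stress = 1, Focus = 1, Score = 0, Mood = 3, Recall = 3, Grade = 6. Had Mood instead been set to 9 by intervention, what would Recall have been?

9

Intervening sets Mood = 9 and removes its equation (Mood <- min(Focus, Stress) + 2).
Focus = -3*Sleep - 2*Study + 4  [with Sleep=-3, Study=6]  = 1
Recall = Focus*Mood  [with Focus=1, Mood=9]  = 9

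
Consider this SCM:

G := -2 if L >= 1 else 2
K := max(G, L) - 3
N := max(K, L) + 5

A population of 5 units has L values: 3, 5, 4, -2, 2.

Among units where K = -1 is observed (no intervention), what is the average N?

E[N|K=-1] averages over only the 2 units with K=-1 (L = -2, 2): N = 4, 7, mean 5.5.

5.5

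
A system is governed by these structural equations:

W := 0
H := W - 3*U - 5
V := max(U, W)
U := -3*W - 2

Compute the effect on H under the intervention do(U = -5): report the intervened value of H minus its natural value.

9

Under do(U=-5), the mechanism U := -3*W - 2 is discarded; U is fixed at -5.
H = W - 3*U - 5  [with W=0, U=-5]  = 10
Without intervention: U = -3*W - 2  [with W=0]  = -2; H = W - 3*U - 5  [with W=0, U=-2]  = 1.
Change = 10 − 1 = 9.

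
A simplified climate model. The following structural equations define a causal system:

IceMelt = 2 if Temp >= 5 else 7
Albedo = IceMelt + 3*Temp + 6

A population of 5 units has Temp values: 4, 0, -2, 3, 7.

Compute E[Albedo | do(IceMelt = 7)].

The intervention sets IceMelt=7 in all 5 units regardless of Temp. Recomputing Albedo per unit gives 25, 13, 7, 22, 34; average 20.2.

20.2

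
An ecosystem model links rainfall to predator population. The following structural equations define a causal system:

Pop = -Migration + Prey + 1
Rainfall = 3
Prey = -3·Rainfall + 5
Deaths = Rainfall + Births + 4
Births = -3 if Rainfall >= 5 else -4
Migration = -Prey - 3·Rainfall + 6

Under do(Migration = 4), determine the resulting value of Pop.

The intervention breaks the incoming arrows to Migration: Migration = -Prey - 3·Rainfall + 6 no longer applies, and Migration = 4.
Prey = -3·Rainfall + 5  [with Rainfall=3]  = -4
Pop = -Migration + Prey + 1  [with Migration=4, Prey=-4]  = -7

-7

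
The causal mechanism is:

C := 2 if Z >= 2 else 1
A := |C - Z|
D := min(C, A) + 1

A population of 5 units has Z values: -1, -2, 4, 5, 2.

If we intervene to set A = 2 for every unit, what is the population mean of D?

2.6

The intervention sets A=2 in all 5 units regardless of Z. Recomputing D per unit gives 2, 2, 3, 3, 3; average 2.6.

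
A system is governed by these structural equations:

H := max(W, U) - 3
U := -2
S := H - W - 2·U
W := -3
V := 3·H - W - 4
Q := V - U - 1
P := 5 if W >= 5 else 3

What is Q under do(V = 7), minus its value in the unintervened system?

23

Intervening sets V = 7 and removes its equation (V := 3·H - W - 4).
Q = V - U - 1  [with V=7, U=-2]  = 8
Without intervention: H = max(W, U) - 3  [with W=-3, U=-2]  = -5; V = 3·H - W - 4  [with H=-5, W=-3]  = -16; Q = V - U - 1  [with V=-16, U=-2]  = -15.
Change = 8 − (-15) = 23.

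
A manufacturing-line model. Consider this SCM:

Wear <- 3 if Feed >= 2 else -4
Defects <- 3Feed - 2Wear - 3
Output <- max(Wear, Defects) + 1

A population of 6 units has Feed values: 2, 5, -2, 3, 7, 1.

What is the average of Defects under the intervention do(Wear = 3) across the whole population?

Under do(Wear=3), Wear's equation is replaced by Wear=3 for every unit. Per-unit Defects: -3, 6, -15, 0, 12, -6. Mean = -1.

-1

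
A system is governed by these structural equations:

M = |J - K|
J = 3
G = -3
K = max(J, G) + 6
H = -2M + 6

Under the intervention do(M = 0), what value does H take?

6

Intervening sets M = 0 and removes its equation (M = |J - K|).
H = -2M + 6  [with M=0]  = 6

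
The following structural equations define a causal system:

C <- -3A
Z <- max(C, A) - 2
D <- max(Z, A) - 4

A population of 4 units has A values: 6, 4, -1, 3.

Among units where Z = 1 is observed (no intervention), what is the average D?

-2

Observing Z=1 restricts to units where Z's equation naturally yields 1: A ∈ {-1, 3}. In that subpopulation D = -3, -1, mean -2.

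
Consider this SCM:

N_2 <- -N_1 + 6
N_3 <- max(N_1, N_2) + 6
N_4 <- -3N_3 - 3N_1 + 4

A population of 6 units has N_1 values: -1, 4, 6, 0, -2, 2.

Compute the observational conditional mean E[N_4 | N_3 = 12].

E[N_4|N_3=12] averages over only the 2 units with N_3=12 (N_1 = 6, 0): N_4 = -50, -32, mean -41.

-41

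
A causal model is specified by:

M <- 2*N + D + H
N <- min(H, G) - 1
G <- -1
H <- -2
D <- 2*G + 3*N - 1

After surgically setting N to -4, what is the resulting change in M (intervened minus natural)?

-5

do(N=-4) replaces the equation N <- min(H, G) - 1 with the constant N = -4.
D = 2*G + 3*N - 1  [with G=-1, N=-4]  = -15
M = 2*N + D + H  [with N=-4, D=-15, H=-2]  = -25
Without intervention: N = min(H, G) - 1  [with H=-2, G=-1]  = -3; D = 2*G + 3*N - 1  [with G=-1, N=-3]  = -12; M = 2*N + D + H  [with N=-3, D=-12, H=-2]  = -20.
Change = -25 − (-20) = -5.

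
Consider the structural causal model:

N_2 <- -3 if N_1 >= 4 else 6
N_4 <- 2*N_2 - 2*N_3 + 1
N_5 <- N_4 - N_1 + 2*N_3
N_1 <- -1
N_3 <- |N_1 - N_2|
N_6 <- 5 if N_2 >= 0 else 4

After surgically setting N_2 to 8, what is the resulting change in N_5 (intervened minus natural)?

4

do(N_2=8) replaces the equation N_2 <- -3 if N_1 >= 4 else 6 with the constant N_2 = 8.
N_3 = |N_1 - N_2|  [with N_1=-1, N_2=8]  = 9
N_4 = 2*N_2 - 2*N_3 + 1  [with N_2=8, N_3=9]  = -1
N_5 = N_4 - N_1 + 2*N_3  [with N_4=-1, N_1=-1, N_3=9]  = 18
Without intervention: N_2 = -3 if N_1 >= 4 else 6  [with N_1=-1]  = 6; N_3 = |N_1 - N_2|  [with N_1=-1, N_2=6]  = 7; N_4 = 2*N_2 - 2*N_3 + 1  [with N_2=6, N_3=7]  = -1; N_5 = N_4 - N_1 + 2*N_3  [with N_4=-1, N_1=-1, N_3=7]  = 14.
Change = 18 − 14 = 4.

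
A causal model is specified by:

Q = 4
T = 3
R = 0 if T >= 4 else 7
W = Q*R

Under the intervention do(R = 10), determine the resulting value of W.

The intervention breaks the incoming arrows to R: R = 0 if T >= 4 else 7 no longer applies, and R = 10.
W = Q*R  [with Q=4, R=10]  = 40

40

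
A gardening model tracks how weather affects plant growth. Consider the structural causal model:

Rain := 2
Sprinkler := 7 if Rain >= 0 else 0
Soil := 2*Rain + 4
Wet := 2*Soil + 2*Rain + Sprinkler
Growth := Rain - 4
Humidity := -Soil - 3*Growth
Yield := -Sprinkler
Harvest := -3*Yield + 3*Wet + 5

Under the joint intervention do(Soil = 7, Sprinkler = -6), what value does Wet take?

12

The joint intervention fixes Soil = 7, Sprinkler = -6, removing each variable's own equation.
Wet = 2*Soil + 2*Rain + Sprinkler  [with Soil=7, Rain=2, Sprinkler=-6]  = 12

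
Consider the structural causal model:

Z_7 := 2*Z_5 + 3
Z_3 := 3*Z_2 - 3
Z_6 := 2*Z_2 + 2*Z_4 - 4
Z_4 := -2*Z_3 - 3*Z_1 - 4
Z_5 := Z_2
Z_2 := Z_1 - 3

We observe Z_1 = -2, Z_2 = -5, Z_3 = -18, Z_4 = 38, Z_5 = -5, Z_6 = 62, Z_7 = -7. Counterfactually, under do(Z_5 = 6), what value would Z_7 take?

Under do(Z_5=6), the mechanism Z_5 := Z_2 is discarded; Z_5 is fixed at 6.
Z_7 = 2*Z_5 + 3  [with Z_5=6]  = 15

15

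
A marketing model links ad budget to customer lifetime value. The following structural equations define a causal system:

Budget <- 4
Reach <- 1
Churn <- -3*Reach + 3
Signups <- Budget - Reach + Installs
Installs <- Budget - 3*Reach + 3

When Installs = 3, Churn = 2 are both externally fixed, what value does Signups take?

6

The joint intervention fixes Installs = 3, Churn = 2, removing each variable's own equation.
Signups = Budget - Reach + Installs  [with Budget=4, Reach=1, Installs=3]  = 6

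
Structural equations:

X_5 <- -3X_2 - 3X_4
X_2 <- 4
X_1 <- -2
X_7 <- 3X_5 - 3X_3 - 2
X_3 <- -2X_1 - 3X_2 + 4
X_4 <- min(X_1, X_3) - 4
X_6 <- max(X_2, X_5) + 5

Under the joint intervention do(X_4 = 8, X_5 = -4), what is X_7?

Under do(X_4 = 8, X_5 = -4), each intervened variable's structural equation is replaced by its fixed value.
X_3 = -2X_1 - 3X_2 + 4  [with X_1=-2, X_2=4]  = -4
X_7 = 3X_5 - 3X_3 - 2  [with X_5=-4, X_3=-4]  = -2

-2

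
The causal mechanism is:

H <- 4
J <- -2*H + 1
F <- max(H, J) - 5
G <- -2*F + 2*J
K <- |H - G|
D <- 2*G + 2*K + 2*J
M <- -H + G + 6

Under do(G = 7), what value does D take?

Under do(G=7), the mechanism G <- -2*F + 2*J is discarded; G is fixed at 7.
J = -2*H + 1  [with H=4]  = -7
K = |H - G|  [with H=4, G=7]  = 3
D = 2*G + 2*K + 2*J  [with G=7, K=3, J=-7]  = 6

6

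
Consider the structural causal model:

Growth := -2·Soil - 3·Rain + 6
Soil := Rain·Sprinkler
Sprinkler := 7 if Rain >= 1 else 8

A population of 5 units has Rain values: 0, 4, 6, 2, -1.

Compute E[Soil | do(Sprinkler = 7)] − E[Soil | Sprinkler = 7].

Every unit gets Sprinkler=7 under the intervention. Soil values become 0, 28, 42, 14, -7; E[Soil|do(Sprinkler=7)] = 15.4.
E[Soil|Sprinkler=7] averages over only the 3 units with Sprinkler=7 (Rain = 4, 6, 2): Soil = 28, 42, 14, mean 28.
Difference = 15.4 − 28 = -12.6.

-12.6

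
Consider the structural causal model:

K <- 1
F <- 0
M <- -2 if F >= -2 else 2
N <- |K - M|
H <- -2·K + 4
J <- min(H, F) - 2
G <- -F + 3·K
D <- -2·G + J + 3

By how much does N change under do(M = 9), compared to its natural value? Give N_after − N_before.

The intervention breaks the incoming arrows to M: M <- -2 if F >= -2 else 2 no longer applies, and M = 9.
N = |K - M|  [with K=1, M=9]  = 8
Without intervention: M = -2 if F >= -2 else 2  [with F=0]  = -2; N = |K - M|  [with K=1, M=-2]  = 3.
Change = 8 − 3 = 5.

5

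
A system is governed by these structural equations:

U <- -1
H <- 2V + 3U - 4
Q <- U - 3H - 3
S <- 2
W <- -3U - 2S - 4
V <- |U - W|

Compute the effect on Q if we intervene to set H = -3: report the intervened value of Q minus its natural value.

12

The intervention breaks the incoming arrows to H: H <- 2V + 3U - 4 no longer applies, and H = -3.
Q = U - 3H - 3  [with U=-1, H=-3]  = 5
Without intervention: W = -3U - 2S - 4  [with U=-1, S=2]  = -5; V = |U - W|  [with U=-1, W=-5]  = 4; H = 2V + 3U - 4  [with V=4, U=-1]  = 1; Q = U - 3H - 3  [with U=-1, H=1]  = -7.
Change = 5 − (-7) = 12.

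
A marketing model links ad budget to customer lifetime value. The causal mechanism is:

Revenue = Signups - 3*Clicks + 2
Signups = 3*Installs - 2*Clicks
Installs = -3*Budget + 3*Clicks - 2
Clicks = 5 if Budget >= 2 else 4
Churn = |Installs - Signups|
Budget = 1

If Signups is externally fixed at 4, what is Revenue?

-6

Under do(Signups=4), the mechanism Signups = 3*Installs - 2*Clicks is discarded; Signups is fixed at 4.
Clicks = 5 if Budget >= 2 else 4  [with Budget=1]  = 4
Revenue = Signups - 3*Clicks + 2  [with Signups=4, Clicks=4]  = -6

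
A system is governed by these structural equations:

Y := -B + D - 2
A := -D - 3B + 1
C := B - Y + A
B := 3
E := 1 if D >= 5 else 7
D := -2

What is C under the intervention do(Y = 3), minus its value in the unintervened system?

-10

do(Y=3) replaces the equation Y := -B + D - 2 with the constant Y = 3.
A = -D - 3B + 1  [with D=-2, B=3]  = -6
C = B - Y + A  [with B=3, Y=3, A=-6]  = -6
Without intervention: Y = -B + D - 2  [with B=3, D=-2]  = -7; A = -D - 3B + 1  [with D=-2, B=3]  = -6; C = B - Y + A  [with B=3, Y=-7, A=-6]  = 4.
Change = -6 − 4 = -10.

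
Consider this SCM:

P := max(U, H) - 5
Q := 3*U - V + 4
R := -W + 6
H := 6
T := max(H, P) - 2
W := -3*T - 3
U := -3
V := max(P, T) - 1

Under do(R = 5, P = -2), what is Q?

Under do(R = 5, P = -2), each intervened variable's structural equation is replaced by its fixed value.
T = max(H, P) - 2  [with H=6, P=-2]  = 4
V = max(P, T) - 1  [with P=-2, T=4]  = 3
Q = 3*U - V + 4  [with U=-3, V=3]  = -8

-8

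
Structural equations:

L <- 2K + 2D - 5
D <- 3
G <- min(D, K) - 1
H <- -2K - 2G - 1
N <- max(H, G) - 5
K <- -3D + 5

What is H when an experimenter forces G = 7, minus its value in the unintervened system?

The intervention breaks the incoming arrows to G: G <- min(D, K) - 1 no longer applies, and G = 7.
K = -3D + 5  [with D=3]  = -4
H = -2K - 2G - 1  [with K=-4, G=7]  = -7
Without intervention: K = -3D + 5  [with D=3]  = -4; G = min(D, K) - 1  [with D=3, K=-4]  = -5; H = -2K - 2G - 1  [with K=-4, G=-5]  = 17.
Change = -7 − 17 = -24.

-24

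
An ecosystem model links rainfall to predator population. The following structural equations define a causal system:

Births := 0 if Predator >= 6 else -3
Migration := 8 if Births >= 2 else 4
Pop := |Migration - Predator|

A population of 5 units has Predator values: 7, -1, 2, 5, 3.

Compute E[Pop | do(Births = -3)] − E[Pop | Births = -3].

do(Births=-3) breaks Births's dependence on Predator. With Births=-3 fixed, Pop across the units is 3, 5, 2, 1, 1, mean 2.4.
Conditioning on Births=-3 selects the 4 unit(s) with Predator ∈ {-1, 2, 5, 3}. Their Pop values: 5, 2, 1, 1. Mean = 2.25.
Difference = 2.4 − 2.25 = 0.15.

0.15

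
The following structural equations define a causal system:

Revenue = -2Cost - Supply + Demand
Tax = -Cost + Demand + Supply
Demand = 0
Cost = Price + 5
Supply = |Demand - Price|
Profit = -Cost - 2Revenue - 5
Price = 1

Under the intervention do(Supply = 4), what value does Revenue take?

do(Supply=4) replaces the equation Supply = |Demand - Price| with the constant Supply = 4.
Cost = Price + 5  [with Price=1]  = 6
Revenue = -2Cost - Supply + Demand  [with Cost=6, Supply=4, Demand=0]  = -16

-16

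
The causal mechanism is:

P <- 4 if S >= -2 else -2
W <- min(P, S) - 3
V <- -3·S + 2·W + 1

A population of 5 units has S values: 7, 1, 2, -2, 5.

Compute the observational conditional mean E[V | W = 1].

-15

E[V|W=1] averages over only the 2 units with W=1 (S = 7, 5): V = -18, -12, mean -15.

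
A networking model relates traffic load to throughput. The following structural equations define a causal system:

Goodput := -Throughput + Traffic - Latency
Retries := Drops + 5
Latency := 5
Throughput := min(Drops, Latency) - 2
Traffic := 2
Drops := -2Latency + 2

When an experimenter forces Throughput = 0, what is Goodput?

The intervention breaks the incoming arrows to Throughput: Throughput := min(Drops, Latency) - 2 no longer applies, and Throughput = 0.
Goodput = -Throughput + Traffic - Latency  [with Throughput=0, Traffic=2, Latency=5]  = -3

-3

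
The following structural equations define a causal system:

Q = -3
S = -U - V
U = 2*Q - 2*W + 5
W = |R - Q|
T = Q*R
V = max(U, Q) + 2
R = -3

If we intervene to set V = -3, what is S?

4

Intervening sets V = -3 and removes its equation (V = max(U, Q) + 2).
W = |R - Q|  [with R=-3, Q=-3]  = 0
U = 2*Q - 2*W + 5  [with Q=-3, W=0]  = -1
S = -U - V  [with U=-1, V=-3]  = 4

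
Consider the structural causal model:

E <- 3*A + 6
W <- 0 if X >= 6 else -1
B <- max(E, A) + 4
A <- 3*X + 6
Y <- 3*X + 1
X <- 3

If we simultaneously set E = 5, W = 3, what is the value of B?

19

The joint intervention fixes E = 5, W = 3, removing each variable's own equation.
A = 3*X + 6  [with X=3]  = 15
B = max(E, A) + 4  [with E=5, A=15]  = 19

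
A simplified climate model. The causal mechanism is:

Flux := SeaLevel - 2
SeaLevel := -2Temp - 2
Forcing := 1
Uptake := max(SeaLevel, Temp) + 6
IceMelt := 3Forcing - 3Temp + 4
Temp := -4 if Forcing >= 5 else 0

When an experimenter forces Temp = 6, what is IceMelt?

-11

The intervention breaks the incoming arrows to Temp: Temp := -4 if Forcing >= 5 else 0 no longer applies, and Temp = 6.
IceMelt = 3Forcing - 3Temp + 4  [with Forcing=1, Temp=6]  = -11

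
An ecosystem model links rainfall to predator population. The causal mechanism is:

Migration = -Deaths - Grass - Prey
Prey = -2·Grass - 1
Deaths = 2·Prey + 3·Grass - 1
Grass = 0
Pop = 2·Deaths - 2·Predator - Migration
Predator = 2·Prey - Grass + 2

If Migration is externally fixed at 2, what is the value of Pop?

-8

The intervention breaks the incoming arrows to Migration: Migration = -Deaths - Grass - Prey no longer applies, and Migration = 2.
Prey = -2·Grass - 1  [with Grass=0]  = -1
Predator = 2·Prey - Grass + 2  [with Prey=-1, Grass=0]  = 0
Deaths = 2·Prey + 3·Grass - 1  [with Prey=-1, Grass=0]  = -3
Pop = 2·Deaths - 2·Predator - Migration  [with Deaths=-3, Predator=0, Migration=2]  = -8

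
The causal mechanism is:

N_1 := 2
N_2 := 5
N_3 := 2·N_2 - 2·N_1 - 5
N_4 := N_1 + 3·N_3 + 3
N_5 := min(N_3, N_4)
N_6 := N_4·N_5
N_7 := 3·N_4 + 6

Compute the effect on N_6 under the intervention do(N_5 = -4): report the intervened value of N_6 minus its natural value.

-40

The intervention breaks the incoming arrows to N_5: N_5 := min(N_3, N_4) no longer applies, and N_5 = -4.
N_3 = 2·N_2 - 2·N_1 - 5  [with N_2=5, N_1=2]  = 1
N_4 = N_1 + 3·N_3 + 3  [with N_1=2, N_3=1]  = 8
N_6 = N_4·N_5  [with N_4=8, N_5=-4]  = -32
Without intervention: N_3 = 2·N_2 - 2·N_1 - 5  [with N_2=5, N_1=2]  = 1; N_4 = N_1 + 3·N_3 + 3  [with N_1=2, N_3=1]  = 8; N_5 = min(N_3, N_4)  [with N_3=1, N_4=8]  = 1; N_6 = N_4·N_5  [with N_4=8, N_5=1]  = 8.
Change = -32 − 8 = -40.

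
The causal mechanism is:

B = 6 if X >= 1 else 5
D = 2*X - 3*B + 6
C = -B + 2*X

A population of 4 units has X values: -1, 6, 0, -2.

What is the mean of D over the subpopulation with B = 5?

-11

Observing B=5 restricts to units where B's equation naturally yields 5: X ∈ {-1, 0, -2}. In that subpopulation D = -11, -9, -13, mean -11.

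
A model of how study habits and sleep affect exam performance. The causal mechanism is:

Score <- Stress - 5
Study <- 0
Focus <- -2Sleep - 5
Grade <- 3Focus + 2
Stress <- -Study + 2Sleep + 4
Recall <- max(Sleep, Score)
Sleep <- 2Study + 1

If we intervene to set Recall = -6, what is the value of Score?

do(Recall=-6) replaces the equation Recall <- max(Sleep, Score) with the constant Recall = -6.
Since Score is not a descendant of the intervened variable, it is unaffected.
Sleep = 2Study + 1  [with Study=0]  = 1
Stress = -Study + 2Sleep + 4  [with Study=0, Sleep=1]  = 6
Score = Stress - 5  [with Stress=6]  = 1

1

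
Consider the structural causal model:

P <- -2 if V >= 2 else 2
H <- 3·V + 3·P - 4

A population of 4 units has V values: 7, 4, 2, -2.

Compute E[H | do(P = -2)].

Every unit gets P=-2 under the intervention. H values become 11, 2, -4, -16; E[H|do(P=-2)] = -1.75.

-1.75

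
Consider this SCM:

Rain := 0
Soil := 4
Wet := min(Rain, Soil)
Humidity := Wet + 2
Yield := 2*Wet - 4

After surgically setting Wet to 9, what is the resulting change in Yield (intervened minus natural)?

do(Wet=9) replaces the equation Wet := min(Rain, Soil) with the constant Wet = 9.
Yield = 2*Wet - 4  [with Wet=9]  = 14
Without intervention: Wet = min(Rain, Soil)  [with Rain=0, Soil=4]  = 0; Yield = 2*Wet - 4  [with Wet=0]  = -4.
Change = 14 − (-4) = 18.

18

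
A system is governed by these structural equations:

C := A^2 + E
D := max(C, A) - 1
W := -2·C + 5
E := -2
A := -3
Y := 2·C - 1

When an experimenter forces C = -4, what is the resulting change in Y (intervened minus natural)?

-22

do(C=-4) replaces the equation C := A^2 + E with the constant C = -4.
Y = 2·C - 1  [with C=-4]  = -9
Without intervention: C = A^2 + E  [with A=-3, E=-2]  = 7; Y = 2·C - 1  [with C=7]  = 13.
Change = -9 − 13 = -22.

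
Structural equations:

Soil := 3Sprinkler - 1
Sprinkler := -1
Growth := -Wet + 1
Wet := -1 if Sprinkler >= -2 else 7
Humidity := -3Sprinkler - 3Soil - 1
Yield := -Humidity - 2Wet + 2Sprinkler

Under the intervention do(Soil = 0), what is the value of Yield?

-2

Under do(Soil=0), the mechanism Soil := 3Sprinkler - 1 is discarded; Soil is fixed at 0.
Wet = -1 if Sprinkler >= -2 else 7  [with Sprinkler=-1]  = -1
Humidity = -3Sprinkler - 3Soil - 1  [with Sprinkler=-1, Soil=0]  = 2
Yield = -Humidity - 2Wet + 2Sprinkler  [with Humidity=2, Wet=-1, Sprinkler=-1]  = -2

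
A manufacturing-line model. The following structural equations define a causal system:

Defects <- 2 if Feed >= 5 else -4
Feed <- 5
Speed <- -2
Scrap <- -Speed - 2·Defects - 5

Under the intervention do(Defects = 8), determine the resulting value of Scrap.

-19

The intervention breaks the incoming arrows to Defects: Defects <- 2 if Feed >= 5 else -4 no longer applies, and Defects = 8.
Scrap = -Speed - 2·Defects - 5  [with Speed=-2, Defects=8]  = -19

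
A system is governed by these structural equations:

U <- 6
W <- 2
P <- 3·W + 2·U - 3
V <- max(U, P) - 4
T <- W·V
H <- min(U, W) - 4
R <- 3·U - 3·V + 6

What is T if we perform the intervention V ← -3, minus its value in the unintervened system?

Intervening sets V = -3 and removes its equation (V <- max(U, P) - 4).
T = W·V  [with W=2, V=-3]  = -6
Without intervention: P = 3·W + 2·U - 3  [with W=2, U=6]  = 15; V = max(U, P) - 4  [with U=6, P=15]  = 11; T = W·V  [with W=2, V=11]  = 22.
Change = -6 − 22 = -28.

-28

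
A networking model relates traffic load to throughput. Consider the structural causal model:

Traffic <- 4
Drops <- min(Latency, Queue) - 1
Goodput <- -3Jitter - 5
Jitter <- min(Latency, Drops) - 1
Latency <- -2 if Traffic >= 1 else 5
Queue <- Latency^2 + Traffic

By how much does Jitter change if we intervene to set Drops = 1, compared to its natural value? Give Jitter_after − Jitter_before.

Intervening sets Drops = 1 and removes its equation (Drops <- min(Latency, Queue) - 1).
Latency = -2 if Traffic >= 1 else 5  [with Traffic=4]  = -2
Jitter = min(Latency, Drops) - 1  [with Latency=-2, Drops=1]  = -3
Without intervention: Latency = -2 if Traffic >= 1 else 5  [with Traffic=4]  = -2; Queue = Latency^2 + Traffic  [with Latency=-2, Traffic=4]  = 8; Drops = min(Latency, Queue) - 1  [with Latency=-2, Queue=8]  = -3; Jitter = min(Latency, Drops) - 1  [with Latency=-2, Drops=-3]  = -4.
Change = -3 − (-4) = 1.

1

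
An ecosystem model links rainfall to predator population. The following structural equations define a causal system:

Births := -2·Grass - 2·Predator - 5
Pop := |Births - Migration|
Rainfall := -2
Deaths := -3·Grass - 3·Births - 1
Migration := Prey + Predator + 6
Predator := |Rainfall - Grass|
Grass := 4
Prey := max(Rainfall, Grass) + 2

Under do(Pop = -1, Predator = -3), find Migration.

Under do(Pop = -1, Predator = -3), each intervened variable's structural equation is replaced by its fixed value.
Prey = max(Rainfall, Grass) + 2  [with Rainfall=-2, Grass=4]  = 6
Migration = Prey + Predator + 6  [with Prey=6, Predator=-3]  = 9

9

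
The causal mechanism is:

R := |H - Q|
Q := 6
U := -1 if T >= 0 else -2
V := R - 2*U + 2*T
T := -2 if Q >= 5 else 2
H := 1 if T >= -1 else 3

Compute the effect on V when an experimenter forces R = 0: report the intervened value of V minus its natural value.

-3

Under do(R=0), the mechanism R := |H - Q| is discarded; R is fixed at 0.
T = -2 if Q >= 5 else 2  [with Q=6]  = -2
U = -1 if T >= 0 else -2  [with T=-2]  = -2
V = R - 2*U + 2*T  [with R=0, U=-2, T=-2]  = 0
Without intervention: T = -2 if Q >= 5 else 2  [with Q=6]  = -2; H = 1 if T >= -1 else 3  [with T=-2]  = 3; R = |H - Q|  [with H=3, Q=6]  = 3; U = -1 if T >= 0 else -2  [with T=-2]  = -2; V = R - 2*U + 2*T  [with R=3, U=-2, T=-2]  = 3.
Change = 0 − 3 = -3.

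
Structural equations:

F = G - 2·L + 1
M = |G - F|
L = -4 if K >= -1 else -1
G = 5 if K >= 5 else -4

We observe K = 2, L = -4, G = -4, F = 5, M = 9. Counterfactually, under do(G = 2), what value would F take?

The intervention breaks the incoming arrows to G: G = 5 if K >= 5 else -4 no longer applies, and G = 2.
L = -4 if K >= -1 else -1  [with K=2]  = -4
F = G - 2·L + 1  [with G=2, L=-4]  = 11

11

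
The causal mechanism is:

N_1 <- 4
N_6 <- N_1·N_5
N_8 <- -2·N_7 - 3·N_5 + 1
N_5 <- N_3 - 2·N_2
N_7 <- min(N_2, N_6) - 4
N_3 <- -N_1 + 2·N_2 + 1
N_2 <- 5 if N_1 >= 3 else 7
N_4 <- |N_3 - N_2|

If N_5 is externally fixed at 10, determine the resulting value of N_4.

2

The intervention breaks the incoming arrows to N_5: N_5 <- N_3 - 2·N_2 no longer applies, and N_5 = 10.
Since N_4 is not a descendant of the intervened variable, it is unaffected.
N_2 = 5 if N_1 >= 3 else 7  [with N_1=4]  = 5
N_3 = -N_1 + 2·N_2 + 1  [with N_1=4, N_2=5]  = 7
N_4 = |N_3 - N_2|  [with N_3=7, N_2=5]  = 2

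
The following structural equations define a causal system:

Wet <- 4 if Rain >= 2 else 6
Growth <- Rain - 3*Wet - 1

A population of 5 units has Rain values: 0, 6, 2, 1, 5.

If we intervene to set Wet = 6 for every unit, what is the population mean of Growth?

-16.2

Every unit gets Wet=6 under the intervention. Growth values become -19, -13, -17, -18, -14; E[Growth|do(Wet=6)] = -16.2.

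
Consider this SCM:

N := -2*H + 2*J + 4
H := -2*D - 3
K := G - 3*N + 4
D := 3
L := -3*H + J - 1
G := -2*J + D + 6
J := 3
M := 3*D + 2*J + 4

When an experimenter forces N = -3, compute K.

Under do(N=-3), the mechanism N := -2*H + 2*J + 4 is discarded; N is fixed at -3.
G = -2*J + D + 6  [with J=3, D=3]  = 3
K = G - 3*N + 4  [with G=3, N=-3]  = 16

16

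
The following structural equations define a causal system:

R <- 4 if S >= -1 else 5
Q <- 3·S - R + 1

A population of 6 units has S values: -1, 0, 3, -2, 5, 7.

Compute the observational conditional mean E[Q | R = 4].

5.4

E[Q|R=4] averages over only the 5 units with R=4 (S = -1, 0, 3, 5, 7): Q = -6, -3, 6, 12, 18, mean 5.4.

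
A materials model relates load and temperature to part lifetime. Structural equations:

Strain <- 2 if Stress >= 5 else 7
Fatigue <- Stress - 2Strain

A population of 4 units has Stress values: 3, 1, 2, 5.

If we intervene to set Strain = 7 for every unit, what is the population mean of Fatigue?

Every unit gets Strain=7 under the intervention. Fatigue values become -11, -13, -12, -9; E[Fatigue|do(Strain=7)] = -11.25.

-11.25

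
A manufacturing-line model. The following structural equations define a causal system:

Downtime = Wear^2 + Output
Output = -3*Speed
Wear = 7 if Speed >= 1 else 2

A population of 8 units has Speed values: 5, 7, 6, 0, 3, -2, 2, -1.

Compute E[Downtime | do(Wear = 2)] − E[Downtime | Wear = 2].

-10.5

do(Wear=2) breaks Wear's dependence on Speed. With Wear=2 fixed, Downtime across the units is -11, -17, -14, 4, -5, 10, -2, 7, mean -3.5.
Conditioning on Wear=2 selects the 3 unit(s) with Speed ∈ {0, -2, -1}. Their Downtime values: 4, 10, 7. Mean = 7.
Difference = -3.5 − 7 = -10.5.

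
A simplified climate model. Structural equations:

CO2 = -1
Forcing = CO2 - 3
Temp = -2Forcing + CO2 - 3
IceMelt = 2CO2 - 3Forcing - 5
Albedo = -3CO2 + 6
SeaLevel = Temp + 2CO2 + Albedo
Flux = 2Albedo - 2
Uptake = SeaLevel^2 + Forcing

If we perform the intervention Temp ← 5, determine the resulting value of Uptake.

The intervention breaks the incoming arrows to Temp: Temp = -2Forcing + CO2 - 3 no longer applies, and Temp = 5.
Forcing = CO2 - 3  [with CO2=-1]  = -4
Albedo = -3CO2 + 6  [with CO2=-1]  = 9
SeaLevel = Temp + 2CO2 + Albedo  [with Temp=5, CO2=-1, Albedo=9]  = 12
Uptake = SeaLevel^2 + Forcing  [with SeaLevel=12, Forcing=-4]  = 140

140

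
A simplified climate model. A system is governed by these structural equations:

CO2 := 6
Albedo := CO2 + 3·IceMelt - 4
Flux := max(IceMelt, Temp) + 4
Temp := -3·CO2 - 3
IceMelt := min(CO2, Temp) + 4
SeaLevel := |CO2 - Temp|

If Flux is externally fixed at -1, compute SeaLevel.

do(Flux=-1) replaces the equation Flux := max(IceMelt, Temp) + 4 with the constant Flux = -1.
Since SeaLevel is not a descendant of the intervened variable, it is unaffected.
Temp = -3·CO2 - 3  [with CO2=6]  = -21
SeaLevel = |CO2 - Temp|  [with CO2=6, Temp=-21]  = 27

27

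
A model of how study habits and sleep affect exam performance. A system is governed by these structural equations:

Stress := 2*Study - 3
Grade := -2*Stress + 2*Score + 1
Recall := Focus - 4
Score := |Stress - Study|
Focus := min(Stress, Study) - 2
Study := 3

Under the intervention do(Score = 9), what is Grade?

13

Under do(Score=9), the mechanism Score := |Stress - Study| is discarded; Score is fixed at 9.
Stress = 2*Study - 3  [with Study=3]  = 3
Grade = -2*Stress + 2*Score + 1  [with Stress=3, Score=9]  = 13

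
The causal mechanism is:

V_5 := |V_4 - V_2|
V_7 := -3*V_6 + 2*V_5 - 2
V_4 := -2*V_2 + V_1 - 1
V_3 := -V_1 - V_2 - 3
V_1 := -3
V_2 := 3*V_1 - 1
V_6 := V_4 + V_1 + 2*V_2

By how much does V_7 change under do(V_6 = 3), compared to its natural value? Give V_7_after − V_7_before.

Intervening sets V_6 = 3 and removes its equation (V_6 := V_4 + V_1 + 2*V_2).
V_2 = 3*V_1 - 1  [with V_1=-3]  = -10
V_4 = -2*V_2 + V_1 - 1  [with V_2=-10, V_1=-3]  = 16
V_5 = |V_4 - V_2|  [with V_4=16, V_2=-10]  = 26
V_7 = -3*V_6 + 2*V_5 - 2  [with V_6=3, V_5=26]  = 41
Without intervention: V_2 = 3*V_1 - 1  [with V_1=-3]  = -10; V_4 = -2*V_2 + V_1 - 1  [with V_2=-10, V_1=-3]  = 16; V_5 = |V_4 - V_2|  [with V_4=16, V_2=-10]  = 26; V_6 = V_4 + V_1 + 2*V_2  [with V_4=16, V_1=-3, V_2=-10]  = -7; V_7 = -3*V_6 + 2*V_5 - 2  [with V_6=-7, V_5=26]  = 71.
Change = 41 − 71 = -30.

-30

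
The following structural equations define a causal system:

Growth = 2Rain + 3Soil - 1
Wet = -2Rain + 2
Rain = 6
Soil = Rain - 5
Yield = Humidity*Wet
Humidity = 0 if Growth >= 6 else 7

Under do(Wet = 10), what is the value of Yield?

0

The intervention breaks the incoming arrows to Wet: Wet = -2Rain + 2 no longer applies, and Wet = 10.
Soil = Rain - 5  [with Rain=6]  = 1
Growth = 2Rain + 3Soil - 1  [with Rain=6, Soil=1]  = 14
Humidity = 0 if Growth >= 6 else 7  [with Growth=14]  = 0
Yield = Humidity*Wet  [with Humidity=0, Wet=10]  = 0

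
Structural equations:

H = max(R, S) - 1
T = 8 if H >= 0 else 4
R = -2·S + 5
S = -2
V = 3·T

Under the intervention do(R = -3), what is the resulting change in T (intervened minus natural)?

-4

Under do(R=-3), the mechanism R = -2·S + 5 is discarded; R is fixed at -3.
H = max(R, S) - 1  [with R=-3, S=-2]  = -3
T = 8 if H >= 0 else 4  [with H=-3]  = 4
Without intervention: R = -2·S + 5  [with S=-2]  = 9; H = max(R, S) - 1  [with R=9, S=-2]  = 8; T = 8 if H >= 0 else 4  [with H=8]  = 8.
Change = 4 − 8 = -4.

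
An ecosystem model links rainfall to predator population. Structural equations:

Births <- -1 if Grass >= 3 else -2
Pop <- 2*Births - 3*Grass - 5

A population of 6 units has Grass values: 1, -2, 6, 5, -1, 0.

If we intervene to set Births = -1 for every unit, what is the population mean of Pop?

Under do(Births=-1), Births's equation is replaced by Births=-1 for every unit. Per-unit Pop: -10, -1, -25, -22, -4, -7. Mean = -11.5.

-11.5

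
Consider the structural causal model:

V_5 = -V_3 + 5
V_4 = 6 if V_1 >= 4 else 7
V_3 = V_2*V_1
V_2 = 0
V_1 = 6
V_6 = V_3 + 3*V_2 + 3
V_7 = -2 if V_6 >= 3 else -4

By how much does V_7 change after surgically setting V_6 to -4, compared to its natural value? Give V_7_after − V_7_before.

Intervening sets V_6 = -4 and removes its equation (V_6 = V_3 + 3*V_2 + 3).
V_7 = -2 if V_6 >= 3 else -4  [with V_6=-4]  = -4
Without intervention: V_3 = V_2*V_1  [with V_2=0, V_1=6]  = 0; V_6 = V_3 + 3*V_2 + 3  [with V_3=0, V_2=0]  = 3; V_7 = -2 if V_6 >= 3 else -4  [with V_6=3]  = -2.
Change = -4 − (-2) = -2.

-2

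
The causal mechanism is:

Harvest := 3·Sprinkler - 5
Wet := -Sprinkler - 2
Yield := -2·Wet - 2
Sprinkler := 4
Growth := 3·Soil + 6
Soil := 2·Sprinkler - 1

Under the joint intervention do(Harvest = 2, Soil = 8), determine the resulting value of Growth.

Under do(Harvest = 2, Soil = 8), each intervened variable's structural equation is replaced by its fixed value.
Growth = 3·Soil + 6  [with Soil=8]  = 30

30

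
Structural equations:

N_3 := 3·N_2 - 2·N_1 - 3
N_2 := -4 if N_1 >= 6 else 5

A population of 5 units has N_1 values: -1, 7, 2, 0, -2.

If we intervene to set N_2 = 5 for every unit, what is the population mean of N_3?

Under do(N_2=5), N_2's equation is replaced by N_2=5 for every unit. Per-unit N_3: 14, -2, 8, 12, 16. Mean = 9.6.

9.6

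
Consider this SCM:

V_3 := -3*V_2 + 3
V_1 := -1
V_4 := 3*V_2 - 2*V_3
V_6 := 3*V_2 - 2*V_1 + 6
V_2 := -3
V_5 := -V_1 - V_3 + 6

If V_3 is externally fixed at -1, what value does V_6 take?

-1

The intervention breaks the incoming arrows to V_3: V_3 := -3*V_2 + 3 no longer applies, and V_3 = -1.
No directed path runs from V_3 to V_6, so V_6 keeps its natural value.
V_6 = 3*V_2 - 2*V_1 + 6  [with V_2=-3, V_1=-1]  = -1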